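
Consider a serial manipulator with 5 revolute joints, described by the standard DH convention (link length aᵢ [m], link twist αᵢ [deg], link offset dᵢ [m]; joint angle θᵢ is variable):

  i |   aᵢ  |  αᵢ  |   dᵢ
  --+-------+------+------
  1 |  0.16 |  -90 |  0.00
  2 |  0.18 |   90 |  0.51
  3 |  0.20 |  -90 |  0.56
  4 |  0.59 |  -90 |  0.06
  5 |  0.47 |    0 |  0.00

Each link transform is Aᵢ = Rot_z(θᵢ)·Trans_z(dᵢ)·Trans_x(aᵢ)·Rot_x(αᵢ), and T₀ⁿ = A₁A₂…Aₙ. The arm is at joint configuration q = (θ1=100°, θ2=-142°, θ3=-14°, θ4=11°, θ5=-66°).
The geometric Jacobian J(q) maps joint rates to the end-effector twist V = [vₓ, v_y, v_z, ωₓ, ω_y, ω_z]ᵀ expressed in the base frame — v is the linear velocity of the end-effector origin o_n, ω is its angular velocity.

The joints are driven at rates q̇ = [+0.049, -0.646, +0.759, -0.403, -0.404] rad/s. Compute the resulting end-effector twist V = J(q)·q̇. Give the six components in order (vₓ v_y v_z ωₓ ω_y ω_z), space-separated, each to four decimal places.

-0.7833 -0.4594 -1.2294 1.1601 -0.4997 -0.8756

o_n = [-0.5542, -1.1815, 0.4374]
J₁: ẑ×o_n = [1.1815, -0.5542, 0.0000], ω = ẑ
J2: z=[-0.9848, -0.1736, 0.0000] o=[-0.0278, 0.1576, 0.0000] → [-0.0760, 0.4308, 1.2274, -0.9848, -0.1736, 0.0000]
J3: z=[0.1069, -0.6063, -0.7880] o=[-0.5054, -0.0707, 0.1108] → [-1.0734, 0.0035, -0.1483, 0.1069, -0.6063, -0.7880]
J4: z=[-0.9225, -0.3562, 0.1489] o=[-0.3713, -0.5524, -0.2110] → [-0.1373, 0.5709, 0.5152, -0.9225, -0.3562, 0.1489]
J5: z=[-0.1757, 0.7308, 0.6595] o=[-0.2238, -0.9173, 0.2326] → [0.3240, -0.1819, 0.2879, -0.1757, 0.7308, 0.6595]
V = J·q̇ = [-0.7833, -0.4594, -1.2294, 1.1601, -0.4997, -0.8756]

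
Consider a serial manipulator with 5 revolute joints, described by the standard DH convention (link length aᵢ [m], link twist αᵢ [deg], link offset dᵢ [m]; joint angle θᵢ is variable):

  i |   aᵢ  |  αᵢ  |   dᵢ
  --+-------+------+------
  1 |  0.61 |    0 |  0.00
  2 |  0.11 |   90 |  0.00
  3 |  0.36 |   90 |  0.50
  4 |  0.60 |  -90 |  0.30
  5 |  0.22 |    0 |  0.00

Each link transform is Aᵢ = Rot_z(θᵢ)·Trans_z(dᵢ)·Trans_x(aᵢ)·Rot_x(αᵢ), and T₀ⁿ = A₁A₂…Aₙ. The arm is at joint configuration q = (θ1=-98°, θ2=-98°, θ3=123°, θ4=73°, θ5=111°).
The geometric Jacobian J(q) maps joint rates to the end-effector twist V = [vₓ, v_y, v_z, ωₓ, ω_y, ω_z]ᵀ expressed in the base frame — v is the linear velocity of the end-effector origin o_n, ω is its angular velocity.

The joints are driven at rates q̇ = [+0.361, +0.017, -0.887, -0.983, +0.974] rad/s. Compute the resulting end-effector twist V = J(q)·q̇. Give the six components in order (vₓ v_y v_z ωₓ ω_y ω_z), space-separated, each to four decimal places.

-0.4757 -0.1513 0.5808 0.1388 -0.6663 -0.9386

o_n = [0.2765, 0.3309, 0.4812]
J₁: ẑ×o_n = [-0.3309, 0.2765, 0.0000], ω = ẑ
J2: z=[0.0000, 0.0000, 1.0000] o=[-0.0849, -0.6041, 0.0000] → [-0.9350, 0.3614, 0.0000, 0.0000, 0.0000, 1.0000]
J3: z=[0.2756, 0.9613, 0.0000] o=[-0.1906, -0.5737, 0.0000] → [0.4626, -0.1326, -0.1997, 0.2756, 0.9613, 0.0000]
J4: z=[-0.8062, 0.2312, 0.5446] o=[0.1357, -0.1472, 0.3019] → [-0.2189, 0.2213, -0.4180, -0.8062, 0.2312, 0.5446]
J5: z=[-0.4201, 0.4246, -0.8020] o=[0.1438, 0.4474, 0.6124] → [-0.1491, -0.1616, -0.0074, -0.4201, 0.4246, -0.8020]
V = J·q̇ = [-0.4757, -0.1513, 0.5808, 0.1388, -0.6663, -0.9386]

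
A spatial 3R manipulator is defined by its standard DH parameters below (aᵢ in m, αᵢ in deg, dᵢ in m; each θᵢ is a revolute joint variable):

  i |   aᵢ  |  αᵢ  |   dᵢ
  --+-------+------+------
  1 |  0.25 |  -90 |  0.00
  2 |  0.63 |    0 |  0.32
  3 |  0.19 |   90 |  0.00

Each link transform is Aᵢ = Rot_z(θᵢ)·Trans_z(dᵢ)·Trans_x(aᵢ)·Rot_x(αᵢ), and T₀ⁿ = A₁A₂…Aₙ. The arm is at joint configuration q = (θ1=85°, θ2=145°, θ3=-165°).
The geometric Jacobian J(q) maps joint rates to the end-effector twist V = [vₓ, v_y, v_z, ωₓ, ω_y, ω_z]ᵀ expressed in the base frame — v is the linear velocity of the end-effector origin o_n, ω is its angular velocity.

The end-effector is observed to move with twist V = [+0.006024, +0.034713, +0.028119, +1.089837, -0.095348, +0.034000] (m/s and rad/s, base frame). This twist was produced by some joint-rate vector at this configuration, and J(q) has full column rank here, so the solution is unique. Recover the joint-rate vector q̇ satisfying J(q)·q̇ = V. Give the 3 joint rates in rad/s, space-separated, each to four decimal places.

o_n = [-0.3264, -0.0593, -0.2964]
J₁: ẑ×o_n = [0.0593, -0.3264, 0.0000], ω = ẑ
J2: z=[-0.9962, 0.0872, 0.0000] o=[0.0218, 0.2490, 0.0000] → [-0.0258, -0.2952, 0.3375, -0.9962, 0.0872, 0.0000]
J3: z=[-0.9962, 0.0872, 0.0000] o=[-0.3420, -0.2372, -0.3614] → [0.0057, 0.0647, -0.1785, -0.9962, 0.0872, 0.0000]
q̇ = J⁺·V = [0.0340, -0.3240, -0.7700]

0.0340 -0.3240 -0.7700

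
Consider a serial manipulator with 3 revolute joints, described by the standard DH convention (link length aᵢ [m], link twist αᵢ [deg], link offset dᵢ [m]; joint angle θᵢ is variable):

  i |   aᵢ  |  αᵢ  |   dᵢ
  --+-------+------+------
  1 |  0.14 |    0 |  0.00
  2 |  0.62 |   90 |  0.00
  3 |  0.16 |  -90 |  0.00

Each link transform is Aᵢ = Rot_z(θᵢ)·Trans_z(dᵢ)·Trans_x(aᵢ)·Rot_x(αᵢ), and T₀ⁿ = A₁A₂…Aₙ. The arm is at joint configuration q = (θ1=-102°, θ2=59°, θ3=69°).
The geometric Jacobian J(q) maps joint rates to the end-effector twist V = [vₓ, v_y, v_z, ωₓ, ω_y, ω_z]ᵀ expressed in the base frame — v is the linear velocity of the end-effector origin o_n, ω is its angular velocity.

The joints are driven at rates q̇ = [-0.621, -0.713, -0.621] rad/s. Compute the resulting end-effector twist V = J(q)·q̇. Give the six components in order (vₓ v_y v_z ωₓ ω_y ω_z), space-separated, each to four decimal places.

-0.6334 -0.7060 -0.0356 0.4235 0.4542 -1.3340

o_n = [0.4663, -0.5989, 0.1494]
J₁: ẑ×o_n = [0.5989, 0.4663, -0.0000], ω = ẑ
J2: z=[0.0000, 0.0000, 1.0000] o=[-0.0291, -0.1369, 0.0000] → [0.4619, 0.4954, -0.0000, 0.0000, 0.0000, 1.0000]
J3: z=[-0.6820, -0.7314, 0.0000] o=[0.4243, -0.5598, 0.0000] → [-0.1092, 0.1019, 0.0573, -0.6820, -0.7314, 0.0000]
V = J·q̇ = [-0.6334, -0.7060, -0.0356, 0.4235, 0.4542, -1.3340]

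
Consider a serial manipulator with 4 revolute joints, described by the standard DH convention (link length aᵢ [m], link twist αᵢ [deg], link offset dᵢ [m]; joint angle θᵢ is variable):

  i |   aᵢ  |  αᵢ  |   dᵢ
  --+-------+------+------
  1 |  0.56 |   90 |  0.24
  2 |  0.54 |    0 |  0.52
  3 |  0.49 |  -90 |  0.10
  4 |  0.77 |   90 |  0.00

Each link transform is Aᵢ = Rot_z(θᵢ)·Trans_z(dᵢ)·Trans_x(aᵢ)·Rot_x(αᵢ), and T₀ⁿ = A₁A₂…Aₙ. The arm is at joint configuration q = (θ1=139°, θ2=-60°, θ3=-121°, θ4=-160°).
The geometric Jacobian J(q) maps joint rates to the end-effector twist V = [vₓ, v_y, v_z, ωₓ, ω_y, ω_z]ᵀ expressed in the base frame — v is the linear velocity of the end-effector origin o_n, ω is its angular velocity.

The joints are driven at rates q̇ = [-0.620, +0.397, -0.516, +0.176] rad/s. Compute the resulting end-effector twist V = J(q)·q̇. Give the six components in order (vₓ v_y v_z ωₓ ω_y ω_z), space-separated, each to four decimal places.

0.8247 0.3255 0.0802 -0.0758 -0.0918 -0.7960

o_n = [-0.2231, 1.3644, -0.2317]
J₁: ẑ×o_n = [-1.3644, -0.2231, 0.0000], ω = ẑ
J2: z=[0.6561, 0.7547, 0.0000] o=[-0.4226, 0.3674, 0.2400] → [-0.3560, 0.3095, 0.5035, 0.6561, 0.7547, 0.0000]
J3: z=[0.6561, 0.7547, 0.0000] o=[-0.2853, 0.9370, -0.2277] → [-0.0031, 0.0027, 0.2335, 0.6561, 0.7547, 0.0000]
J4: z=[0.0132, -0.0114, -0.9998] o=[0.1501, 0.6910, -0.2191] → [0.6734, 0.3733, 0.0046, 0.0132, -0.0114, -0.9998]
V = J·q̇ = [0.8247, 0.3255, 0.0802, -0.0758, -0.0918, -0.7960]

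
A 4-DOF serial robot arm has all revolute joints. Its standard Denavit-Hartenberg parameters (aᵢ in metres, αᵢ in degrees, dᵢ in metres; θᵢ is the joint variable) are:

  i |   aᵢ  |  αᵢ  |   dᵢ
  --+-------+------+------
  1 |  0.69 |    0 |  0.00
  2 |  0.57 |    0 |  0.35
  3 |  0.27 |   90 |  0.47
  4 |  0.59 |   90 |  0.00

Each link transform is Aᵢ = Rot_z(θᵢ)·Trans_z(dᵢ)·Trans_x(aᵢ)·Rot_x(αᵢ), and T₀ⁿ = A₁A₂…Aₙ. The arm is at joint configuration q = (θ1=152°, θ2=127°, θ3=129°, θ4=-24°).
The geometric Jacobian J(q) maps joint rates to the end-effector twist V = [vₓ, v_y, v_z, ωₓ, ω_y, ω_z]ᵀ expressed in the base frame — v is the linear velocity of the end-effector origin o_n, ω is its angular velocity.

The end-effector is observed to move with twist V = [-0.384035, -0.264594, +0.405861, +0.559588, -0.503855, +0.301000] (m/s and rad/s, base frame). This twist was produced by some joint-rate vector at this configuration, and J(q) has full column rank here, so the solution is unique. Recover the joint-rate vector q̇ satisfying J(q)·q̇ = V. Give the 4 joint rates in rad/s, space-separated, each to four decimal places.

0.9150 -0.9640 0.3500 0.7530

o_n = [0.0213, 0.3622, 0.5800]
J₁: ẑ×o_n = [-0.3622, 0.0213, 0.0000], ω = ẑ
J2: z=[0.0000, 0.0000, 1.0000] o=[-0.6092, 0.3239, 0.0000] → [-0.0382, 0.6305, 0.0000, 0.0000, 0.0000, 1.0000]
J3: z=[0.0000, 0.0000, 1.0000] o=[-0.5201, -0.2390, 0.3500] → [-0.6012, 0.5413, 0.0000, 0.0000, 0.0000, 1.0000]
J4: z=[0.7431, -0.6691, 0.0000] o=[-0.3394, -0.0384, 0.8200] → [0.1606, 0.1783, 0.5390, 0.7431, -0.6691, 0.0000]
q̇ = J⁺·V = [0.9150, -0.9640, 0.3500, 0.7530]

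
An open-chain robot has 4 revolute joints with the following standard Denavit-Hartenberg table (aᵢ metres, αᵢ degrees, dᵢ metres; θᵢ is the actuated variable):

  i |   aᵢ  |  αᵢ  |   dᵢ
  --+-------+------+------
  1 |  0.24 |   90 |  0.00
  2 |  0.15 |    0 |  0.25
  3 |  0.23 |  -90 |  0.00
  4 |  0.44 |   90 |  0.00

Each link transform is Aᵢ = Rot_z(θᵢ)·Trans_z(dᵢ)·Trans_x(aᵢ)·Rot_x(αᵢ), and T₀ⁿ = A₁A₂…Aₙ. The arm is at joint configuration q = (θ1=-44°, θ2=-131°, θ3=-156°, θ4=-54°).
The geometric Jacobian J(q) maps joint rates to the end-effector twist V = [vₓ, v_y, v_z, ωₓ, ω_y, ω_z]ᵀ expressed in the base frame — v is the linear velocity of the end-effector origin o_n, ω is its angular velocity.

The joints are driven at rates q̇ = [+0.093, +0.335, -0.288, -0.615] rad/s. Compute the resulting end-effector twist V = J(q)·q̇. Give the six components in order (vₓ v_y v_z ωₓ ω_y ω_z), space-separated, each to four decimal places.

o_n = [-0.2163, -0.6335, 0.3541]
J₁: ẑ×o_n = [0.6335, -0.2163, 0.0000], ω = ẑ
J2: z=[-0.6947, -0.7193, 0.0000] o=[0.1726, -0.1667, 0.0000] → [-0.2547, 0.2460, 0.0445, -0.6947, -0.7193, 0.0000]
J3: z=[-0.6947, -0.7193, 0.0000] o=[-0.0718, -0.2782, -0.1132] → [-0.3361, 0.3246, 0.1429, -0.6947, -0.7193, 0.0000]
J4: z=[-0.6879, 0.6643, 0.2924] o=[-0.0234, -0.3249, 0.1067] → [0.2545, 0.1137, 0.3404, -0.6879, 0.6643, 0.2924]
V = J·q̇ = [-0.0861, -0.1012, -0.2356, 0.3904, -0.4424, -0.0868]

-0.0861 -0.1012 -0.2356 0.3904 -0.4424 -0.0868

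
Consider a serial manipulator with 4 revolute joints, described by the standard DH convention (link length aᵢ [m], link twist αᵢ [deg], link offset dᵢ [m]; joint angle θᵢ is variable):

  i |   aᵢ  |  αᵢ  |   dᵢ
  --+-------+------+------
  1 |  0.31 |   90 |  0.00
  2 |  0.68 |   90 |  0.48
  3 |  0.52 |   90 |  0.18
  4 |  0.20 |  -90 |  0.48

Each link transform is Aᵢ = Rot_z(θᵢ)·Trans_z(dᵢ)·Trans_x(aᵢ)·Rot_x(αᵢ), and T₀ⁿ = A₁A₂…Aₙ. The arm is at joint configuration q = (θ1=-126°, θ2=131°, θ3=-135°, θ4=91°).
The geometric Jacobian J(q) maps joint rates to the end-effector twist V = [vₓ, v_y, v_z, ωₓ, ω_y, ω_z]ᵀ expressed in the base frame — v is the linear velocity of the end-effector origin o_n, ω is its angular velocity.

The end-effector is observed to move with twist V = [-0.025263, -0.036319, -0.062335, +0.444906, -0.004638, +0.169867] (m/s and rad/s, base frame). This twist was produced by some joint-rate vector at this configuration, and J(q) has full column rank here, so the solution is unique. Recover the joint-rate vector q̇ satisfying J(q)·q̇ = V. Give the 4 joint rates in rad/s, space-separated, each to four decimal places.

o_n = [-0.7277, -0.2289, 0.2307]
J₁: ẑ×o_n = [0.2289, -0.7277, 0.0000], ω = ẑ
J2: z=[-0.8090, 0.5878, 0.0000] o=[-0.1822, -0.2508, 0.0000] → [0.1356, 0.1866, 0.3029, -0.8090, 0.5878, 0.0000]
J3: z=[-0.4436, -0.6106, 0.6561] o=[-0.3083, 0.3923, 0.5132] → [0.5800, -0.4005, 0.0195, -0.4436, -0.6106, 0.6561]
J4: z=[-0.8447, 0.0403, -0.5337] o=[-0.2325, -0.1289, 0.3538] → [-0.0583, 0.1603, 0.1044, -0.8447, 0.0403, -0.5337]
q̇ = J⁺·V = [-0.0230, -0.0480, -0.0680, -0.4450]

-0.0230 -0.0480 -0.0680 -0.4450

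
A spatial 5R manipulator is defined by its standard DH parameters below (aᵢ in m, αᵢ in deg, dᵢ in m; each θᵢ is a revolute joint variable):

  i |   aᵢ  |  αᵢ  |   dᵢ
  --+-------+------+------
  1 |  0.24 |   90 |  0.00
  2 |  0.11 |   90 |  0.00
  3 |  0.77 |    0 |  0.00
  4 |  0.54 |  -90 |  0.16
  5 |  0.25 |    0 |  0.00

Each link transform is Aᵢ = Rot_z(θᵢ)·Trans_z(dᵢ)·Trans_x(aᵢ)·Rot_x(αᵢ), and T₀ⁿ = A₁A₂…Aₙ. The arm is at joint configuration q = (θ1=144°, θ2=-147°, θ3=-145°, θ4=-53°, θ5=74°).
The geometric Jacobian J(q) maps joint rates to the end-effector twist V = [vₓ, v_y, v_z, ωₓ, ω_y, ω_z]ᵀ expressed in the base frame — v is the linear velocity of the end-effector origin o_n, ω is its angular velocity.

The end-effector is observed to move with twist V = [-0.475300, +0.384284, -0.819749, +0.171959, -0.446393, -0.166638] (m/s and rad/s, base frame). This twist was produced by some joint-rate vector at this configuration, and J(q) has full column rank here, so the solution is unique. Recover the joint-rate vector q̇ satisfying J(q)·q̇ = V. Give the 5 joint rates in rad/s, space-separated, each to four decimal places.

-0.3900 -0.9220 0.4050 0.0010 -0.6960

o_n = [-1.1248, 0.5039, 0.5317]
J₁: ẑ×o_n = [-0.5039, -1.1248, 0.0000], ω = ẑ
J2: z=[0.5878, 0.8090, 0.0000] o=[-0.1942, 0.1411, 0.0000] → [0.4301, -0.3125, 0.9662, 0.5878, 0.8090, 0.0000]
J3: z=[0.4406, -0.3201, 0.8387] o=[-0.1195, 0.0868, -0.0599] → [-0.5391, -1.1038, -0.1381, 0.4406, -0.3201, 0.8387]
J4: z=[0.4406, -0.3201, 0.8387] o=[-0.8071, 0.0405, 0.2836] → [-0.4681, -0.3758, 0.1025, 0.4406, -0.3201, 0.8387]
J5: z=[-0.7687, -0.6171, 0.1683] o=[-0.9870, 0.3774, 0.6975] → [0.0811, -0.1507, -0.1823, -0.7687, -0.6171, 0.1683]
q̇ = J⁺·V = [-0.3900, -0.9220, 0.4050, 0.0010, -0.6960]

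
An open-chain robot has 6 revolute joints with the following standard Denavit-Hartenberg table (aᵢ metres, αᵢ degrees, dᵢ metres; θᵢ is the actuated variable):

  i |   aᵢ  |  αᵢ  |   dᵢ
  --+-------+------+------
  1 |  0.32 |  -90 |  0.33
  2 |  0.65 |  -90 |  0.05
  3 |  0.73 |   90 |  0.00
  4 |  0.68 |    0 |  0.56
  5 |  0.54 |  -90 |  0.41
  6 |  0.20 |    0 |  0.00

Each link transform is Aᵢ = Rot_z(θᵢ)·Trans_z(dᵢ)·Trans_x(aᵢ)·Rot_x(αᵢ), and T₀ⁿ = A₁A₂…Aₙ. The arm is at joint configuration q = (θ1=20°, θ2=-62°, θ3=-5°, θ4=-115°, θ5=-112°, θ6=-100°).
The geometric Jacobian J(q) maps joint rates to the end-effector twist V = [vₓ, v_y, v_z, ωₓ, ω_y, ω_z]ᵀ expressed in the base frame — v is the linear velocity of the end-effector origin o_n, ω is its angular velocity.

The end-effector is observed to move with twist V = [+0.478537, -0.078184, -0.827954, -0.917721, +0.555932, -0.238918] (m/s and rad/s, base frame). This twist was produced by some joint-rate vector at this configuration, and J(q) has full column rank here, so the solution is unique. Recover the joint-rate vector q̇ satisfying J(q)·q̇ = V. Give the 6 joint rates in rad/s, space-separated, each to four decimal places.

o_n = [-0.0367, 1.2861, 1.0162]
J₁: ẑ×o_n = [-1.2861, -0.0367, 0.0000], ω = ẑ
J2: z=[-0.3420, 0.9397, 0.0000] o=[0.3007, 0.1094, 0.3300] → [0.6448, 0.2347, -0.0854, -0.3420, 0.9397, 0.0000]
J3: z=[0.8297, 0.3020, -0.4695] o=[0.5704, 0.2608, 0.9039] → [0.5152, 0.1918, 1.0340, 0.8297, 0.3020, -0.4695]
J4: z=[-0.3792, 0.9221, -0.0770] o=[0.8694, 0.4374, 1.5460] → [-0.4233, -0.1312, 0.5137, -0.3792, 0.9221, -0.0770]
J5: z=[-0.3792, 0.9221, -0.0770] o=[0.0280, 0.6981, 1.5395] → [-0.4373, -0.1934, -0.1633, -0.3792, 0.9221, -0.0770]
J6: z=[-0.8655, -0.3828, -0.3231] o=[0.0494, 1.1064, 0.9986] → [0.0513, 0.0430, -0.1885, -0.8655, -0.3828, -0.3231]
q̇ = J⁺·V = [-0.5560, 0.4710, -0.7390, 0.0550, 0.3120, 0.0050]

-0.5560 0.4710 -0.7390 0.0550 0.3120 0.0050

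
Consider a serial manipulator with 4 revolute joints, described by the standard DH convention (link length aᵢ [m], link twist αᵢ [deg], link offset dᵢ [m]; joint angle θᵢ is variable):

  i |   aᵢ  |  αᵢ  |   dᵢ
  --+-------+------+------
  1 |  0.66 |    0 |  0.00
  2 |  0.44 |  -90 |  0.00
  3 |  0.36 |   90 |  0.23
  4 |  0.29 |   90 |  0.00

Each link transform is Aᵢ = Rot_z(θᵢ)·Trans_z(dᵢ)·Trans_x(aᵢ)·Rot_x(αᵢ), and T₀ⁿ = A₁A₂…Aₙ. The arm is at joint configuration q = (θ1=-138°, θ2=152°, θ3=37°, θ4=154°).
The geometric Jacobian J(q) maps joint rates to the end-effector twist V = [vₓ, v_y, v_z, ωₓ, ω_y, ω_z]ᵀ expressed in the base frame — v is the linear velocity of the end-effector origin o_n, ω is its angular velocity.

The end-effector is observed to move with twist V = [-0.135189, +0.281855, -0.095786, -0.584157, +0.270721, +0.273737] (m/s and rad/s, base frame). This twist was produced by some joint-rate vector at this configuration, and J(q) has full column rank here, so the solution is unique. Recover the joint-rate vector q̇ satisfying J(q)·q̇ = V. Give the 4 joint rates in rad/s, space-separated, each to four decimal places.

o_n = [-0.0730, 0.0305, -0.0598]
J₁: ẑ×o_n = [-0.0305, -0.0730, 0.0000], ω = ẑ
J2: z=[0.0000, 0.0000, 1.0000] o=[-0.4905, -0.4416, 0.0000] → [-0.4722, 0.4175, 0.0000, 0.0000, 0.0000, 1.0000]
J3: z=[-0.2419, 0.9703, 0.0000] o=[-0.0635, -0.3352, 0.0000] → [-0.0580, -0.0145, -0.0793, -0.2419, 0.9703, 0.0000]
J4: z=[0.5839, 0.1456, 0.7986] o=[0.1598, -0.0425, -0.2167] → [-0.0355, -0.2775, 0.0765, 0.5839, 0.1456, 0.7986]
q̇ = J⁺·V = [0.6840, 0.2550, 0.4040, -0.8330]

0.6840 0.2550 0.4040 -0.8330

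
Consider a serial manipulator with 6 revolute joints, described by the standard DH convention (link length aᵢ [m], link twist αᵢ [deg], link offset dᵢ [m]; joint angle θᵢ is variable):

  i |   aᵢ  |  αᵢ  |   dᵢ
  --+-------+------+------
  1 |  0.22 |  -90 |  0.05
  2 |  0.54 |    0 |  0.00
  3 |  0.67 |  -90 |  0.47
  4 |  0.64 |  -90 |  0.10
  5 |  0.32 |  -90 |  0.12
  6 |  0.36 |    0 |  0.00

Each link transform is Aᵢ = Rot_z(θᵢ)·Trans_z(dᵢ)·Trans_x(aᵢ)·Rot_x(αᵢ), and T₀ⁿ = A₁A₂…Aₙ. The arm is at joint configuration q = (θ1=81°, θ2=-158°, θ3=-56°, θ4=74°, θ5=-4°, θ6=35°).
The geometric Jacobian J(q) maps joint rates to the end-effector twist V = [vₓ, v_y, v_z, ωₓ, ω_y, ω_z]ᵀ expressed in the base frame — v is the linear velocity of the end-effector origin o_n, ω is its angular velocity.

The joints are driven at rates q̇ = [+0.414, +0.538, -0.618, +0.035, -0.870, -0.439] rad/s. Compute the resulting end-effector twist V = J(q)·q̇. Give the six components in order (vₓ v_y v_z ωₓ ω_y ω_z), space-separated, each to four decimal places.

0.6620 0.1647 0.7223 -0.3356 -0.9095 0.3431

o_n = [0.5034, -1.3670, -0.2436]
J₁: ẑ×o_n = [1.3670, 0.5034, -0.0000], ω = ẑ
J2: z=[-0.9877, 0.1564, 0.0000] o=[0.0344, 0.2173, 0.0500] → [-0.0459, -0.2900, 1.4914, -0.9877, 0.1564, 0.0000]
J3: z=[-0.9877, 0.1564, 0.0000] o=[-0.0439, -0.2772, 0.2523] → [-0.0776, -0.4898, 0.9907, -0.9877, 0.1564, 0.0000]
J4: z=[-0.0875, -0.5523, 0.8290] o=[-0.5950, -0.7523, -0.1224] → [0.5765, 0.9000, 0.6604, -0.0875, -0.5523, 0.8290]
J5: z=[0.3969, 0.7440, 0.5375] o=[-0.0190, -1.0482, -0.1381] → [0.0928, 0.3227, -0.5151, 0.3969, 0.7440, 0.5375]
J6: z=[0.1510, 0.5247, -0.8378] o=[0.3183, -1.0913, -0.1043] → [-0.3040, -0.1340, -0.1387, 0.1510, 0.5247, -0.8378]
V = J·q̇ = [0.6620, 0.1647, 0.7223, -0.3356, -0.9095, 0.3431]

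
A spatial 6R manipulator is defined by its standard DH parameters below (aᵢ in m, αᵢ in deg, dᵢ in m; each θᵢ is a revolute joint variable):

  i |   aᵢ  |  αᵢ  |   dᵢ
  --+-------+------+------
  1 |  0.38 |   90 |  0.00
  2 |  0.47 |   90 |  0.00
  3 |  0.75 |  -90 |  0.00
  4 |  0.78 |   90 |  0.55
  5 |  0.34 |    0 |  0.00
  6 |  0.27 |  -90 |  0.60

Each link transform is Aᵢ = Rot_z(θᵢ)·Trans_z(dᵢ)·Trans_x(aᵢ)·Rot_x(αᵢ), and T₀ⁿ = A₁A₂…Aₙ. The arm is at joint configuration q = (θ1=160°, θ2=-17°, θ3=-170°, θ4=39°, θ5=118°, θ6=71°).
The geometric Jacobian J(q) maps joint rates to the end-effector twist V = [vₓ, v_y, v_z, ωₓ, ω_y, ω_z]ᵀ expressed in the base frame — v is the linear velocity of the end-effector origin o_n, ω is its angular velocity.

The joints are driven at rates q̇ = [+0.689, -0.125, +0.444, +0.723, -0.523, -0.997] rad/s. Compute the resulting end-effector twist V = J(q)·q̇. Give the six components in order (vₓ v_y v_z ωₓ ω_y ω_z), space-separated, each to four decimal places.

-0.0099 -0.8267 0.5198 -1.3914 -0.2075 1.0819

o_n = [0.0472, -1.1231, -0.0077]
J₁: ẑ×o_n = [1.1231, 0.0472, -0.0000], ω = ẑ
J2: z=[0.3420, 0.9397, 0.0000] o=[-0.3571, 0.1300, 0.0000] → [-0.0072, 0.0026, -0.8084, 0.3420, 0.9397, 0.0000]
J3: z=[0.2747, -0.1000, -0.9563] o=[-0.7794, 0.2837, -0.1374] → [-1.3583, -0.8261, -0.3038, 0.2747, -0.1000, -0.9563]
J4: z=[-0.4929, -0.8686, -0.0508] o=[-0.1602, -0.0803, 0.0785] → [0.0219, -0.0530, 0.6941, -0.4929, -0.8686, -0.0508]
J5: z=[0.7331, -0.3831, -0.5620] o=[-0.0657, -0.8031, 0.6946] → [0.0892, 0.4513, -0.1913, 0.7331, -0.3831, -0.5620]
J6: z=[0.7331, -0.3831, -0.5620] o=[-0.2885, -1.0137, 0.5475] → [0.1512, 0.2184, 0.0484, 0.7331, -0.3831, -0.5620]
V = J·q̇ = [-0.0099, -0.8267, 0.5198, -1.3914, -0.2075, 1.0819]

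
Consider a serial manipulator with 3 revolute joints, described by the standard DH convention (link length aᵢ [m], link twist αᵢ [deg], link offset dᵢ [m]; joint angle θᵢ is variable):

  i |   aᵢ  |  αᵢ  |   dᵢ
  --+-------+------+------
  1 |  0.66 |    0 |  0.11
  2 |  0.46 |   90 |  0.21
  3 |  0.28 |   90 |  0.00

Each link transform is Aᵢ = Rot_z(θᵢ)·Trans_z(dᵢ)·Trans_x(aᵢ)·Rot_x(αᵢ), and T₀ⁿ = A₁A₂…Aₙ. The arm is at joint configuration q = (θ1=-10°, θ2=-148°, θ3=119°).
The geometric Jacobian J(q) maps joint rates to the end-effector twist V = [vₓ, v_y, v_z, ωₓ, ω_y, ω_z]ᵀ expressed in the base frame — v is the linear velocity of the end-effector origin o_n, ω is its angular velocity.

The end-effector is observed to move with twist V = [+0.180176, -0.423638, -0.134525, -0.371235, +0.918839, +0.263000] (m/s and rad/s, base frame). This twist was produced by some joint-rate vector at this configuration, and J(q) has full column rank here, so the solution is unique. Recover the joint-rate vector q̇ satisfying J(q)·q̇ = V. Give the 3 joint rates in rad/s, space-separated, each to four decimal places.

o_n = [0.3493, -0.2361, 0.5649]
J₁: ẑ×o_n = [0.2361, 0.3493, -0.0000], ω = ẑ
J2: z=[0.0000, 0.0000, 1.0000] o=[0.6500, -0.1146, 0.1100] → [0.1215, -0.3006, 0.0000, 0.0000, 0.0000, 1.0000]
J3: z=[-0.3746, 0.9272, 0.0000] o=[0.2235, -0.2869, 0.3200] → [0.2271, 0.0917, -0.1357, -0.3746, 0.9272, 0.0000]
q̇ = J⁺·V = [-0.6700, 0.9330, 0.9910]

-0.6700 0.9330 0.9910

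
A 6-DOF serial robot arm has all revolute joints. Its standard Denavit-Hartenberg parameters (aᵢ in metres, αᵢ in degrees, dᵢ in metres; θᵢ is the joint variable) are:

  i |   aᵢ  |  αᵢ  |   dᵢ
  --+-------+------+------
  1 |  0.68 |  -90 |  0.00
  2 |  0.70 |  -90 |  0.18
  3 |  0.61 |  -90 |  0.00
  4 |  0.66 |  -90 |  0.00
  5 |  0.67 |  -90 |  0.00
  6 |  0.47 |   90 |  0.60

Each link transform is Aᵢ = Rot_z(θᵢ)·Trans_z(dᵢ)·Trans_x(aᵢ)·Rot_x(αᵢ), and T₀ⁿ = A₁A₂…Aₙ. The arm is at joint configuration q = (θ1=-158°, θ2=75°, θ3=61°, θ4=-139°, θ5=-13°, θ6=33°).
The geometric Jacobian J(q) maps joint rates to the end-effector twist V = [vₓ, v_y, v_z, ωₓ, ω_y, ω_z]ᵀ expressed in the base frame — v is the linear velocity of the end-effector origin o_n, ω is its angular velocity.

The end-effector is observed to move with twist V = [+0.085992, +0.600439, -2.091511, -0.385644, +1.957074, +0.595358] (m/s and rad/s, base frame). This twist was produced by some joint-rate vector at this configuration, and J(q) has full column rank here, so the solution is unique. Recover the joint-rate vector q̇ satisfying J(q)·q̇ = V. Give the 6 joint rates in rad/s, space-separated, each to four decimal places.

o_n = [0.5801, -1.0274, -0.7884]
J₁: ẑ×o_n = [1.0274, 0.5801, -0.0000], ω = ẑ
J2: z=[0.3746, -0.9272, 0.0000] o=[-0.6305, -0.2547, 0.0000] → [0.7310, 0.2954, 0.8329, 0.3746, -0.9272, 0.0000]
J3: z=[0.8956, 0.3618, -0.2588] o=[-0.7310, -0.4895, -0.6761] → [-0.1799, -0.2388, -0.9562, 0.8956, 0.3618, -0.2588]
J4: z=[0.0283, 0.5343, 0.8448] o=[-1.0019, -0.0235, -0.9618] → [0.9408, 1.3315, -0.8736, 0.0283, 0.5343, 0.8448]
J5: z=[0.3846, 0.7743, -0.5026] o=[-0.3929, -0.2473, -0.8406] → [-0.3517, -0.5091, -1.0534, 0.3846, 0.7743, -0.5026]
J6: z=[0.1800, -0.5969, -0.7819] o=[0.2137, -0.3882, -0.5934] → [-0.3834, -0.2514, 0.1037, 0.1800, -0.5969, -0.7819]
q̇ = J⁺·V = [0.1510, -0.9000, -0.4820, 0.8540, 0.9910, -0.1230]

0.1510 -0.9000 -0.4820 0.8540 0.9910 -0.1230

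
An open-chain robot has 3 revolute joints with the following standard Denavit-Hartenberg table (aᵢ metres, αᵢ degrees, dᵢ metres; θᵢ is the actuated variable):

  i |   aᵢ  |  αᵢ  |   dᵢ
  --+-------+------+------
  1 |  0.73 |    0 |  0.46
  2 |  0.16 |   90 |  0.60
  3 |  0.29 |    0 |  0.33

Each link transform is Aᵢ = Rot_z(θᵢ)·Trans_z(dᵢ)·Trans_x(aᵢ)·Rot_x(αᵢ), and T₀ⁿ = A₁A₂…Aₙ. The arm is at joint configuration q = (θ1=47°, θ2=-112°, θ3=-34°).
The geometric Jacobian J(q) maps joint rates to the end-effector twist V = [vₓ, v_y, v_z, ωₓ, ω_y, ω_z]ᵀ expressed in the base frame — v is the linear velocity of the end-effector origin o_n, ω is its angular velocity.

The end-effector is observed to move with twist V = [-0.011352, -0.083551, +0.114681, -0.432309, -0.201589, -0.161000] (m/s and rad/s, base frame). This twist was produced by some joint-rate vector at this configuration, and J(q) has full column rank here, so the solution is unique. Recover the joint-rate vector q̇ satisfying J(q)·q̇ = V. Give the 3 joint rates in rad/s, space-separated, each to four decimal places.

-0.0690 -0.0920 0.4770

o_n = [0.3680, 0.0315, 0.8978]
J₁: ẑ×o_n = [-0.0315, 0.3680, 0.0000], ω = ẑ
J2: z=[0.0000, 0.0000, 1.0000] o=[0.4979, 0.5339, 0.4600] → [0.5024, -0.1299, 0.0000, 0.0000, 0.0000, 1.0000]
J3: z=[-0.9063, -0.4226, 0.0000] o=[0.5655, 0.3889, 1.0600] → [0.0685, -0.1470, 0.2404, -0.9063, -0.4226, 0.0000]
q̇ = J⁺·V = [-0.0690, -0.0920, 0.4770]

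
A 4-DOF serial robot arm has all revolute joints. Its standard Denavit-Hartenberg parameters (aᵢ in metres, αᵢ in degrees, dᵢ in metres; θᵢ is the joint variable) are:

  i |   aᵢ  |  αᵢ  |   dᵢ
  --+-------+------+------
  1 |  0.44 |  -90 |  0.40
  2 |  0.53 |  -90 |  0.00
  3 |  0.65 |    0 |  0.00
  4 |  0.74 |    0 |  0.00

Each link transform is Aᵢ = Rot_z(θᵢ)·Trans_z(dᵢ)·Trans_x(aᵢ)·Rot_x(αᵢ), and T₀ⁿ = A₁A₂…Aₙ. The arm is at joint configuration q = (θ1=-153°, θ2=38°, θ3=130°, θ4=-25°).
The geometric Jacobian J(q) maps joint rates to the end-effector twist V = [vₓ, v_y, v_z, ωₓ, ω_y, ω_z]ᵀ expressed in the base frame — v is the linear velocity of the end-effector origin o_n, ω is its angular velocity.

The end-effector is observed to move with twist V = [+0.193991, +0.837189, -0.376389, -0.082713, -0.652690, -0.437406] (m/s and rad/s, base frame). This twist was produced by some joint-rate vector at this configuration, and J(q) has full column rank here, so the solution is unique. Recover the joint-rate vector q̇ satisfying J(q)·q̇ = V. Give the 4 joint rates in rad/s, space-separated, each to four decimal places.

-0.9110 0.5440 -0.4760 -0.1250

o_n = [-0.8869, 0.9092, 0.4488]
J₁: ẑ×o_n = [-0.9092, -0.8869, 0.0000], ω = ẑ
J2: z=[0.4540, -0.8910, 0.0000] o=[-0.3920, -0.1998, 0.4000] → [-0.0435, -0.0222, 0.0625, 0.4540, -0.8910, 0.0000]
J3: z=[0.5486, 0.2795, -0.7880] o=[-0.7642, -0.3894, 0.0737] → [1.1281, -0.1091, 0.7466, 0.5486, 0.2795, -0.7880]
J4: z=[0.5486, 0.2795, -0.7880] o=[-0.6969, 0.2038, 0.3309] → [0.5888, 0.0851, 0.4401, 0.5486, 0.2795, -0.7880]
q̇ = J⁺·V = [-0.9110, 0.5440, -0.4760, -0.1250]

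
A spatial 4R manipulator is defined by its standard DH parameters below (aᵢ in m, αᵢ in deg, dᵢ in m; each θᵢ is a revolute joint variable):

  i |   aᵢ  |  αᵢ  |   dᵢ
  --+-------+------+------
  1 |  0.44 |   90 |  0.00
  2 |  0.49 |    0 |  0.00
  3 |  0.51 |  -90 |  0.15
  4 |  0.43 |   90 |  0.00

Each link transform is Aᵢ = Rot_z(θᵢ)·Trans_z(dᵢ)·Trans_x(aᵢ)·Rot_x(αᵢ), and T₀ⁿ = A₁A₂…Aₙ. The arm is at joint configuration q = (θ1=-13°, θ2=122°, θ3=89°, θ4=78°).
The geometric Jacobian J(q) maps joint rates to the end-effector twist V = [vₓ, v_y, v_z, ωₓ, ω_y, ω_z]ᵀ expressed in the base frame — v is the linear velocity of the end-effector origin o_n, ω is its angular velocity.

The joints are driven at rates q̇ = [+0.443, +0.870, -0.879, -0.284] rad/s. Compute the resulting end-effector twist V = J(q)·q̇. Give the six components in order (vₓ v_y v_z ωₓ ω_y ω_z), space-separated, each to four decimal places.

-0.6105 -0.0367 -0.2828 -0.1405 0.0417 0.6864

o_n = [-0.2640, 0.3387, 0.1068]
J₁: ẑ×o_n = [-0.3387, -0.2640, 0.0000], ω = ẑ
J2: z=[-0.2250, -0.9744, 0.0000] o=[0.4287, -0.0990, 0.0000] → [-0.1041, 0.0240, -0.7734, -0.2250, -0.9744, 0.0000]
J3: z=[-0.2250, -0.9744, 0.0000] o=[0.1757, -0.0406, 0.4155] → [0.3008, -0.0694, -0.5138, -0.2250, -0.9744, 0.0000]
J4: z=[0.5018, -0.1159, -0.8572] o=[-0.2840, -0.0884, 0.1529] → [0.3714, 0.0060, 0.2166, 0.5018, -0.1159, -0.8572]
V = J·q̇ = [-0.6105, -0.0367, -0.2828, -0.1405, 0.0417, 0.6864]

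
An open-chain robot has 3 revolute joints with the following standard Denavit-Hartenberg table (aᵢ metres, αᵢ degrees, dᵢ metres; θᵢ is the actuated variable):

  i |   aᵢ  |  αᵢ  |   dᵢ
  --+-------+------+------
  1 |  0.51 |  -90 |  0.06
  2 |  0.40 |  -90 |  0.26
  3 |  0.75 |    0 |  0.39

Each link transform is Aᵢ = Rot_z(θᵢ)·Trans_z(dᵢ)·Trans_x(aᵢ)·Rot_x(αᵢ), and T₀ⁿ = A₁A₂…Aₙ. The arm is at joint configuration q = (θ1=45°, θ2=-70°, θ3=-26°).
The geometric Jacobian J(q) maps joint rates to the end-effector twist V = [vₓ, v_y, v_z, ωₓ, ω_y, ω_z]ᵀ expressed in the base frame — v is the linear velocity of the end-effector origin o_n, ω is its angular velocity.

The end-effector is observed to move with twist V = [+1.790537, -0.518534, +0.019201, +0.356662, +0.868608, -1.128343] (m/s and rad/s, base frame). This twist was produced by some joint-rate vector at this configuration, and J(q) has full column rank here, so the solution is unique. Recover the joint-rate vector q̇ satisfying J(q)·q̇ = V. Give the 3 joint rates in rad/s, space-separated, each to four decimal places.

o_n = [0.4632, 1.2959, 0.9359]
J₁: ẑ×o_n = [-1.2959, 0.4632, 0.0000], ω = ẑ
J2: z=[-0.7071, 0.7071, 0.0000] o=[0.3606, 0.3606, 0.0600] → [0.6194, 0.6194, -0.7338, -0.7071, 0.7071, 0.0000]
J3: z=[0.6645, 0.6645, -0.3420] o=[0.2735, 0.6412, 0.4359] → [0.5562, -0.3971, 0.3090, 0.6645, 0.6645, -0.3420]
q̇ = J⁺·V = [-0.8130, 0.3620, 0.9220]

-0.8130 0.3620 0.9220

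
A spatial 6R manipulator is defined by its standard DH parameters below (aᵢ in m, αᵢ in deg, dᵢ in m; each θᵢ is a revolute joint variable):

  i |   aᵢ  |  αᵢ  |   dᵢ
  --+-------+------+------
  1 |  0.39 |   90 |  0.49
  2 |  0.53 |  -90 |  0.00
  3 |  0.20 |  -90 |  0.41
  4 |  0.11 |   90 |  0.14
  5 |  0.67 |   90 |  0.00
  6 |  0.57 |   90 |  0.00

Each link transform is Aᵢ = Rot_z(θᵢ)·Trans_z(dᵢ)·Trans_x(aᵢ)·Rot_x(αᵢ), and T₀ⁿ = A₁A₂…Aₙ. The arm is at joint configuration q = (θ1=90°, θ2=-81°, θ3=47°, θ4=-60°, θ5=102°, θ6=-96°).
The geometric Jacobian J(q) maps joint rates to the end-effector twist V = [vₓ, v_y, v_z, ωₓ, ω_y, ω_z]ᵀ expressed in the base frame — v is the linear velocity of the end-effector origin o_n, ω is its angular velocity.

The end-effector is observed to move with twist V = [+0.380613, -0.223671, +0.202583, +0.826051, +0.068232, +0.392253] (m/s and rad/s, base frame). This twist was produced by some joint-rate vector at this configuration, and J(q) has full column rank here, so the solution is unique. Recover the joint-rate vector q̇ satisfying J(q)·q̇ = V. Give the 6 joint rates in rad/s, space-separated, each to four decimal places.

o_n = [-1.0018, 0.5719, 0.0567]
J₁: ẑ×o_n = [-0.5719, -1.0018, 0.0000], ω = ẑ
J2: z=[1.0000, -0.0000, 0.0000] o=[0.0000, 0.3900, 0.4900] → [0.0000, 0.4333, 0.1819, 1.0000, -0.0000, 0.0000]
J3: z=[0.0000, 0.9877, 0.1564] o=[0.0000, 0.4729, -0.0335] → [0.0736, -0.1567, 0.9895, 0.0000, 0.9877, 0.1564]
J4: z=[-0.6820, -0.1144, 0.7223] o=[-0.1463, 0.8992, -0.1041] → [0.2180, -0.5083, 0.1253, -0.6820, -0.1144, 0.7223]
J5: z=[0.6334, 0.4014, 0.6616] o=[-0.2820, 0.9831, -0.0251] → [0.3049, -0.5281, 0.0285, 0.6334, 0.4014, 0.6616]
J6: z=[-0.4995, 0.8651, -0.0467] o=[-0.6780, 0.7816, 0.4764] → [-0.3728, -0.1945, 0.3848, -0.4995, 0.8651, -0.0467]
q̇ = J⁺·V = [0.1250, -0.1020, 0.5720, -0.2720, 0.5060, -0.8450]

0.1250 -0.1020 0.5720 -0.2720 0.5060 -0.8450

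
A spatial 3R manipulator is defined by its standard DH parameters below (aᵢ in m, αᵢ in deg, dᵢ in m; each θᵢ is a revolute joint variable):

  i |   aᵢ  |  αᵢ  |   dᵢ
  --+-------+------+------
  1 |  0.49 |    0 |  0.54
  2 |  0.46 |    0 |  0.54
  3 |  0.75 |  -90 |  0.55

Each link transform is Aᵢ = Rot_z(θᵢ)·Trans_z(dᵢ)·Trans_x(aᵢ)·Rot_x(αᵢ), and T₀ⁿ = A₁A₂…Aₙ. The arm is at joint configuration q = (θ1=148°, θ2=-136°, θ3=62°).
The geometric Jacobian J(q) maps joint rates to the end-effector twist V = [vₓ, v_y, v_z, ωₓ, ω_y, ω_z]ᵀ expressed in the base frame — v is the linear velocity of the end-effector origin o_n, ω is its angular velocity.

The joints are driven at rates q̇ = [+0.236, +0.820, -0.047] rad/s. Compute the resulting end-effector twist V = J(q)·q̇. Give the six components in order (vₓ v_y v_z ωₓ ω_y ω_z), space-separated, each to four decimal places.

o_n = [0.2411, 1.0762, 1.6300]
J₁: ẑ×o_n = [-1.0762, 0.2411, 0.0000], ω = ẑ
J2: z=[0.0000, 0.0000, 1.0000] o=[-0.4155, 0.2597, 0.5400] → [-0.8166, 0.6567, 0.0000, 0.0000, 0.0000, 1.0000]
J3: z=[0.0000, 0.0000, 1.0000] o=[0.0344, 0.3553, 1.0800] → [-0.7209, 0.2067, 0.0000, 0.0000, 0.0000, 1.0000]
V = J·q̇ = [-0.8897, 0.5857, 0.0000, 0.0000, 0.0000, 1.0090]

-0.8897 0.5857 0.0000 0.0000 0.0000 1.0090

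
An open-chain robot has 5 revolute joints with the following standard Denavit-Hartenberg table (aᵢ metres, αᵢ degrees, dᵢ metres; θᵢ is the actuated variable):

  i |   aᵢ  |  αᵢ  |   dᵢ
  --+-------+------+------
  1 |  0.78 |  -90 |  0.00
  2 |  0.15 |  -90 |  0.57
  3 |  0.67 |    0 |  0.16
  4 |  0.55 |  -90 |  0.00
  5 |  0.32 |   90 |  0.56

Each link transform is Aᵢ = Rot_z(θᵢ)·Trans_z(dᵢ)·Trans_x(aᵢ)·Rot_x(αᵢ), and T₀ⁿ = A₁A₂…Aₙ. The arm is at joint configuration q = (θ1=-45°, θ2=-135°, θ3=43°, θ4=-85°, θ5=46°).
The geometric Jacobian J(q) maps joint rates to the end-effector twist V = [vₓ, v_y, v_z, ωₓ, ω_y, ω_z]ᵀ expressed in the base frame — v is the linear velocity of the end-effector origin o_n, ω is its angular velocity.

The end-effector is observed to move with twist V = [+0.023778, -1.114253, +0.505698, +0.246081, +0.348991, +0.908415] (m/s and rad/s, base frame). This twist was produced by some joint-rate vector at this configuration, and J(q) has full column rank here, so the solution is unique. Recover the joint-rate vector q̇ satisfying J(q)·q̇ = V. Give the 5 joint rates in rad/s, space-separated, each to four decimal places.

o_n = [-0.1268, 0.4290, 1.0737]
J₁: ẑ×o_n = [-0.4290, -0.1268, 0.0000], ω = ẑ
J2: z=[0.7071, 0.7071, 0.0000] o=[0.5515, -0.5515, 0.0000] → [0.7592, -0.7592, 1.1730, 0.7071, 0.7071, 0.0000]
J3: z=[0.5000, -0.5000, 0.7071] o=[0.8796, -0.0735, 0.1061] → [-0.8391, -1.1954, -0.2520, 0.5000, -0.5000, 0.7071]
J4: z=[0.5000, -0.5000, 0.7071] o=[0.3915, -0.2316, 0.5657] → [-0.7211, -0.6205, 0.0711, 0.5000, -0.5000, 0.7071]
J5: z=[-0.8600, -0.1909, 0.4731] o=[0.4474, 0.2330, 0.8547] → [-0.1345, -0.0833, -0.2781, -0.8600, -0.1909, 0.4731]
q̇ = J⁺·V = [0.6320, 0.6950, 0.6720, -0.5280, 0.3690]

0.6320 0.6950 0.6720 -0.5280 0.3690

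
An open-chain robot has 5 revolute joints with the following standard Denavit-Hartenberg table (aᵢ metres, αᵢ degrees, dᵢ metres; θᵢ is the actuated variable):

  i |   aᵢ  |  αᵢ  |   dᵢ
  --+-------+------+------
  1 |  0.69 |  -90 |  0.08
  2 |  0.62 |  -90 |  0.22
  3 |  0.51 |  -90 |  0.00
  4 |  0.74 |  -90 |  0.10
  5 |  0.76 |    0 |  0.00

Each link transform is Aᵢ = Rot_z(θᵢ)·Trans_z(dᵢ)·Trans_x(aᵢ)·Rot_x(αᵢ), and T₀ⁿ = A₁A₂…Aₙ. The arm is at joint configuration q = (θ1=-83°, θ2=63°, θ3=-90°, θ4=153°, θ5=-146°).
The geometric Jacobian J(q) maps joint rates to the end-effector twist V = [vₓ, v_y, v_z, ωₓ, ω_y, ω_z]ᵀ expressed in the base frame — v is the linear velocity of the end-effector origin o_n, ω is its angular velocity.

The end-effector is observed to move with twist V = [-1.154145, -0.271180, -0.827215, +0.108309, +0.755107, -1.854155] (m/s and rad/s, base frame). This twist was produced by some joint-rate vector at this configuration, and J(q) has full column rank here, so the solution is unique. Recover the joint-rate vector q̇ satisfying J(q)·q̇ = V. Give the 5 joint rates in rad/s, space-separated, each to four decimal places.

o_n = [0.7802, -1.1679, -0.9175]
J₁: ẑ×o_n = [1.1679, 0.7802, -0.0000], ω = ẑ
J2: z=[0.9925, 0.1219, 0.0000] o=[0.0841, -0.6849, 0.0800] → [-0.1216, 0.9901, -0.5643, 0.9925, 0.1219, 0.0000]
J3: z=[-0.1086, 0.8844, -0.4540] o=[0.3368, -0.9374, -0.4724] → [-0.4983, -0.2497, -0.3671, -0.1086, 0.8844, -0.4540]
J4: z=[0.0553, -0.4506, -0.8910] o=[0.8430, -0.8753, -0.4724] → [-0.0602, 0.0805, -0.0445, 0.0553, -0.4506, -0.8910]
J5: z=[-0.5474, 0.7326, -0.4045] o=[0.2305, -1.2978, -0.4090] → [-0.3200, -0.5007, -0.4738, -0.5474, 0.7326, -0.4045]
q̇ = J⁺·V = [-0.3780, 0.4070, 0.9190, 0.9810, 0.4570]

-0.3780 0.4070 0.9190 0.9810 0.4570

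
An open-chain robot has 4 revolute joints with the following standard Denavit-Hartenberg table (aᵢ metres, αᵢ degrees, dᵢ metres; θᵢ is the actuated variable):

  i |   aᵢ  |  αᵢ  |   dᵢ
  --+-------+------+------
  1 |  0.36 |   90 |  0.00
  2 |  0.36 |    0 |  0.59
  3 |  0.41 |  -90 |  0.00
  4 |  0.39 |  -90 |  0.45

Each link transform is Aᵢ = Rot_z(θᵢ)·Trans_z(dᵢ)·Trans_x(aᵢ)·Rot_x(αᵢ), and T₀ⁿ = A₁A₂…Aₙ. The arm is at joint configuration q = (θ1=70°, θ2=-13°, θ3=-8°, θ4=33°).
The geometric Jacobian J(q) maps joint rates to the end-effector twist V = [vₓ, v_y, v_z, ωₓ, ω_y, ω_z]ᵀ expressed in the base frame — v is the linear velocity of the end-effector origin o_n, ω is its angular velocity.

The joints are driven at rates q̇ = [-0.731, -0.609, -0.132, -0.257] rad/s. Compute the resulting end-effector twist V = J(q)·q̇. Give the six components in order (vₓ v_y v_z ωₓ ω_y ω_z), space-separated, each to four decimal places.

1.0964 -0.5680 -0.8626 -0.7278 0.1669 -0.9709

o_n = [0.8884, 1.3369, 0.0750]
J₁: ẑ×o_n = [-1.3369, 0.8884, 0.0000], ω = ẑ
J2: z=[0.9397, -0.3420, 0.0000] o=[0.1231, 0.3383, 0.0000] → [-0.0256, -0.0705, 1.2002, 0.9397, -0.3420, 0.0000]
J3: z=[0.9397, -0.3420, 0.0000] o=[0.7975, 0.4661, -0.0810] → [-0.0533, -0.1466, 0.8494, 0.9397, -0.3420, 0.0000]
J4: z=[0.1226, 0.3368, 0.9336] o=[0.9284, 0.8258, -0.2279] → [-0.3752, -0.0745, 0.0761, 0.1226, 0.3368, 0.9336]
V = J·q̇ = [1.0964, -0.5680, -0.8626, -0.7278, 0.1669, -0.9709]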